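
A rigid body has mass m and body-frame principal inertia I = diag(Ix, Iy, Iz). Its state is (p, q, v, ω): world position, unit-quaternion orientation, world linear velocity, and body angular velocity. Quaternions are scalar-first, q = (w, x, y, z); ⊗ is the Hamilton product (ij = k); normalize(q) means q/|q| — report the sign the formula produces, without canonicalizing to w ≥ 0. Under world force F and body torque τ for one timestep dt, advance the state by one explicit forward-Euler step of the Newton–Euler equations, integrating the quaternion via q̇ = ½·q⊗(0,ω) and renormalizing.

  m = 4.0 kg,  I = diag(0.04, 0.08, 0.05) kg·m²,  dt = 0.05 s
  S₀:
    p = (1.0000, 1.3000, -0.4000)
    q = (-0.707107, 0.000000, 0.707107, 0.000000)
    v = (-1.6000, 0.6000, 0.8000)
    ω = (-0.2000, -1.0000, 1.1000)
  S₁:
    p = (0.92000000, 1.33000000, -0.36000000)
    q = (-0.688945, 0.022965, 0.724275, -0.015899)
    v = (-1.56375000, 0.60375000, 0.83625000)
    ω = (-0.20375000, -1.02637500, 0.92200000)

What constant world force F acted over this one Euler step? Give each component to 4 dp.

F = (2.9000, 0.3000, 2.9000)

v₁ − v₀ = (0.03625000, 0.00375000, 0.03625000)
applied force F = (2.9000, 0.3000, 2.9000)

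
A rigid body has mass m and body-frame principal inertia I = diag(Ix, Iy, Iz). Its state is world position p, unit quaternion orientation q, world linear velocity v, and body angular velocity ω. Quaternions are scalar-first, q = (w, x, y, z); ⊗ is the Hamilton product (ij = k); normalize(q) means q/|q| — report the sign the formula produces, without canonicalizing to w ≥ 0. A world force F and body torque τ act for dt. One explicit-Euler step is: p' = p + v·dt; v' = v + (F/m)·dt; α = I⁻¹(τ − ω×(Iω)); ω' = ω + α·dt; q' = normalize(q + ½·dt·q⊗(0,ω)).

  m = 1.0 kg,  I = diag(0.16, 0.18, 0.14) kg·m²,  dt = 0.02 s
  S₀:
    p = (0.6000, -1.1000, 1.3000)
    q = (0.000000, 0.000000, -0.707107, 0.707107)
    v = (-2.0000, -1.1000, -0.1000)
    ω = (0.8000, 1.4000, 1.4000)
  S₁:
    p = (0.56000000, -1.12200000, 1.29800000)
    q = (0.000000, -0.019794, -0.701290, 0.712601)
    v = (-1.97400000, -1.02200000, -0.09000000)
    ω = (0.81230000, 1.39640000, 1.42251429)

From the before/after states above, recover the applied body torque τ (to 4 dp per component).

ω₁ − ω₀ = (0.01230000, -0.00360000, 0.02251429)
precession coupling = (-0.0784, 0.0224, 0.0224)
τ = I·(Δω/dt) + ω₀×(Iω₀) = (0.0200, -0.0100, 0.1800)

τ = (0.0200, -0.0100, 0.1800)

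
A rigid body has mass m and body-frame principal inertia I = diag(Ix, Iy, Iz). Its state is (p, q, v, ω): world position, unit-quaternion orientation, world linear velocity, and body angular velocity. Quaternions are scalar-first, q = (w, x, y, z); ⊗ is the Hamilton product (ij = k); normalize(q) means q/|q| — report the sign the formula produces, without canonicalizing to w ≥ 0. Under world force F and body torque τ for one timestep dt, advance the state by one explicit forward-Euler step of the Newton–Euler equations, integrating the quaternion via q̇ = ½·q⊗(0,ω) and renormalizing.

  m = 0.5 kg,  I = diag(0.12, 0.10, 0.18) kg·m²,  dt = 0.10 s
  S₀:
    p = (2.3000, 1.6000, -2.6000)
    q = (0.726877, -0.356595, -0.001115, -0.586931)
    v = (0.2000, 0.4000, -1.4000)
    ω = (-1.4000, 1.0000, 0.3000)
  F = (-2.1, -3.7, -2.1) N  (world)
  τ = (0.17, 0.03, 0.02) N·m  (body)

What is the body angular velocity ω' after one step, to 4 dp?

ω' = (-1.2783, 1.0048, 0.2956)

ω×(Iω) gyroscopic = (0.0240, 0.0252, 0.0280)
(τ − ω×Iω)/I = (1.2167, 0.0480, -0.0444)
ω' = ω + α·dt = (-1.2783, 1.0048, 0.2956)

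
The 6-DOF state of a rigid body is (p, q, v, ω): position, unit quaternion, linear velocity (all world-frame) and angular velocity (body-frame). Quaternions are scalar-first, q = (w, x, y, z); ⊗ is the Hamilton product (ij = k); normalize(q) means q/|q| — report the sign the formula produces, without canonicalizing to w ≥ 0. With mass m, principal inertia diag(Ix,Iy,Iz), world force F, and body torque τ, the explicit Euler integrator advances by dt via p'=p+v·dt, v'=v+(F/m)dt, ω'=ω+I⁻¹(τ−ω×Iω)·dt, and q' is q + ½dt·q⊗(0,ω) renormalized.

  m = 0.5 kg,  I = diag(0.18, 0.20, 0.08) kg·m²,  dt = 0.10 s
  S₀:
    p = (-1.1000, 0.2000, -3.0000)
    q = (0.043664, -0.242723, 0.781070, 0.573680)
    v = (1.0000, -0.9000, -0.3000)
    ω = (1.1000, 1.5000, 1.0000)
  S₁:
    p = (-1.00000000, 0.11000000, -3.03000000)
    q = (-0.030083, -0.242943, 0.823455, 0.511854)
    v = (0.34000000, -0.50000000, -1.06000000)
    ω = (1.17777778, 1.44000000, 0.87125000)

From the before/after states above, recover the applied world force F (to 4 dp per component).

F = (-3.3000, 2.0000, -3.8000)

v₁ − v₀ = (-0.66000000, 0.40000000, -0.76000000)
m·(v₁−v₀)/dt = (-3.3000, 2.0000, -3.8000)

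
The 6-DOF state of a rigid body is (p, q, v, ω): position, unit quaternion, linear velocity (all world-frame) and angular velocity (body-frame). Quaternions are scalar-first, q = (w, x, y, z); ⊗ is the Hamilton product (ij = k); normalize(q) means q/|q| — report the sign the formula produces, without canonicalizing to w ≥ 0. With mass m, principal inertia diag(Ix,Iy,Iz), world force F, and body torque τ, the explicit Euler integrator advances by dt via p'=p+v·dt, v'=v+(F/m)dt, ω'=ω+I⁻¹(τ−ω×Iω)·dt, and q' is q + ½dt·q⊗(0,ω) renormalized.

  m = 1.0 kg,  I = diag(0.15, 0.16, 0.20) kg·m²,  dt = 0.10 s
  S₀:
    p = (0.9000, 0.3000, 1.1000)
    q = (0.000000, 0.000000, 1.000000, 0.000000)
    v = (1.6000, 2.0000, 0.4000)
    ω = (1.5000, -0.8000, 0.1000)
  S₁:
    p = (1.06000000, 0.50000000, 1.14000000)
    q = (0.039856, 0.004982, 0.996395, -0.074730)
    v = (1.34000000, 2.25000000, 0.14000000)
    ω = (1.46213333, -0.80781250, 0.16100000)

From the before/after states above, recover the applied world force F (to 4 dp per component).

Δv = v₁−v₀ = (-0.26000000, 0.25000000, -0.26000000)
applied force F = (-2.6000, 2.5000, -2.6000)

F = (-2.6000, 2.5000, -2.6000)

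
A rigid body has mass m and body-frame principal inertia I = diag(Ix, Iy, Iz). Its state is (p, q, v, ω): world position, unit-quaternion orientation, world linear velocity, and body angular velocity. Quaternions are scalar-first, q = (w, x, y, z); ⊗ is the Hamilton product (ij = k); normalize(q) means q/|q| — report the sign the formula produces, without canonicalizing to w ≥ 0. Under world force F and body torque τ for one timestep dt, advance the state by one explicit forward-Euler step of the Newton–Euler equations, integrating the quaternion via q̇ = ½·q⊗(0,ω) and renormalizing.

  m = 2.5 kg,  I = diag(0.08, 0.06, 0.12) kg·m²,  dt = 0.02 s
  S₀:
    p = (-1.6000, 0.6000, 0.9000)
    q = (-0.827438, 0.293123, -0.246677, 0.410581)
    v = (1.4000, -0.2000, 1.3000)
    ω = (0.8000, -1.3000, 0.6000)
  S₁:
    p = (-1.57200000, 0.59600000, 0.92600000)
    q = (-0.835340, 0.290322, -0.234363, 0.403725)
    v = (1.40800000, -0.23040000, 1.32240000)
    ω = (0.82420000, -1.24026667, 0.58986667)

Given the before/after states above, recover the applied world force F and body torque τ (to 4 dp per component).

Δω = ω₁−ω₀ = (0.02420000, 0.05973333, -0.01013333)
applied torque τ = (0.0500, 0.1600, -0.0400)
v₁ − v₀ = (0.00800000, -0.03040000, 0.02240000)
m·(v₁−v₀)/dt = (1.0000, -3.8000, 2.8000)

F = (1.0000, -3.8000, 2.8000)
τ = (0.0500, 0.1600, -0.0400)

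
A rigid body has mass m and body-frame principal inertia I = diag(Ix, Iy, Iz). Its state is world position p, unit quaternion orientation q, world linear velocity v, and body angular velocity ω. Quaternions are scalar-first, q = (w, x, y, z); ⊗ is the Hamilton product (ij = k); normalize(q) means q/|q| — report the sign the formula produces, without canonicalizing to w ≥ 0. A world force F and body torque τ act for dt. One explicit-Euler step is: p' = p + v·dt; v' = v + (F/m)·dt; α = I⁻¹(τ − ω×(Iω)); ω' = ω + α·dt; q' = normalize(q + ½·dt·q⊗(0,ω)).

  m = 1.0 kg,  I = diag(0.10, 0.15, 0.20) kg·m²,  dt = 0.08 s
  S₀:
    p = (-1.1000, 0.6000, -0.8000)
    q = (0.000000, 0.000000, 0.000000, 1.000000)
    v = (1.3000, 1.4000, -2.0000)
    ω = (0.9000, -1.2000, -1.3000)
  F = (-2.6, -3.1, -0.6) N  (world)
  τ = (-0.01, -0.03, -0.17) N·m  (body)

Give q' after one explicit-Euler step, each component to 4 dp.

q⊗(0,ω) = (1.3000000, 1.2000000, 0.9000000, 0.0000000)
q' = normalize(q + ½dt·q⊗(0,ω)) = (0.0518, 0.0478, 0.0359, 0.9969)

q' = (0.0518, 0.0478, 0.0359, 0.9969)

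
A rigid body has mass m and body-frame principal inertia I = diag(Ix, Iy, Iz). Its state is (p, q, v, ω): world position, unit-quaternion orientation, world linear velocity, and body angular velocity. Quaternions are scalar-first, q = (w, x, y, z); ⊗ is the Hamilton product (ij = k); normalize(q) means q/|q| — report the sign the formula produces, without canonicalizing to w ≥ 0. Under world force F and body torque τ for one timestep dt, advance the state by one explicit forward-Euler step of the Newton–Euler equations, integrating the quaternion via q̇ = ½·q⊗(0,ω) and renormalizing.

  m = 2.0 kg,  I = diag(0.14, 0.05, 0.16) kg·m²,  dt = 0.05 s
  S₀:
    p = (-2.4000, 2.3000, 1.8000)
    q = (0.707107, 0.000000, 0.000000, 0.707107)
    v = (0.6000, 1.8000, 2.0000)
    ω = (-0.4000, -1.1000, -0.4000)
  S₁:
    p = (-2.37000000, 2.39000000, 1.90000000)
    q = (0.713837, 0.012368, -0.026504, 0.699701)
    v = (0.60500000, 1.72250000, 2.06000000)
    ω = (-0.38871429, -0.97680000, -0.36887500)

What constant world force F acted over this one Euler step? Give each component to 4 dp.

Δv = v₁−v₀ = (0.00500000, -0.07750000, 0.06000000)
F = m·Δv/dt = (0.2000, -3.1000, 2.4000)

F = (0.2000, -3.1000, 2.4000)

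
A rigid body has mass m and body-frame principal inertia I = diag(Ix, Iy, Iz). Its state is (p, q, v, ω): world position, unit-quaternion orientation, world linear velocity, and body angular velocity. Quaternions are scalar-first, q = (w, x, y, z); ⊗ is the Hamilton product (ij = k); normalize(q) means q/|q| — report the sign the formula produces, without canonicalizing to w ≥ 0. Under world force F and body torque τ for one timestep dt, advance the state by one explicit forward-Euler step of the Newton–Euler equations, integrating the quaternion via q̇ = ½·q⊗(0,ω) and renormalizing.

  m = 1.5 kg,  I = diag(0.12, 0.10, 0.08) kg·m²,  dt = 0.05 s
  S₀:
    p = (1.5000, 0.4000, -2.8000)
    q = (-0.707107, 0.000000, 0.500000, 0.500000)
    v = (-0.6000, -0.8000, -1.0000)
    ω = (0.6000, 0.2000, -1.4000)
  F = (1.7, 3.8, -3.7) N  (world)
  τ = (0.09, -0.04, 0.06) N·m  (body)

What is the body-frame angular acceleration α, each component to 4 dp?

α = (0.7033, -0.0640, 0.7800)

gyro term ω×Iω = (0.0056, -0.0336, -0.0024)
angular accel α = (0.7033, -0.0640, 0.7800)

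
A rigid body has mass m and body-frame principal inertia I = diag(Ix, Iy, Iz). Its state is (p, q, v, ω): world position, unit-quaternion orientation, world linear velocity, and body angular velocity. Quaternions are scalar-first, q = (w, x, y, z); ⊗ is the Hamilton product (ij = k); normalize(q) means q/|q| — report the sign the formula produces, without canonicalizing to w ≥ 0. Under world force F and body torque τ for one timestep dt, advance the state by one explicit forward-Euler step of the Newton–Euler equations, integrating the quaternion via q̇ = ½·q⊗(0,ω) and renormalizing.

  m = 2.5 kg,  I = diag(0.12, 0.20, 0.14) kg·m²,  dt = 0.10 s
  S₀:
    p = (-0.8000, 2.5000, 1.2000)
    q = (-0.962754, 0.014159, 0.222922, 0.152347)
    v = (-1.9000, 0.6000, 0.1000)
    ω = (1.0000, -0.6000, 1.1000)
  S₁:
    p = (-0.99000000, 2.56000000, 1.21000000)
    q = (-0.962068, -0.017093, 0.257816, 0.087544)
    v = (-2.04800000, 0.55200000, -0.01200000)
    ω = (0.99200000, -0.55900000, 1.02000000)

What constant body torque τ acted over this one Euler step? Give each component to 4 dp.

τ = (0.0300, 0.0600, -0.1600)

Δω = ω₁−ω₀ = (-0.00800000, 0.04100000, -0.08000000)
precession coupling = (0.0396, -0.0220, -0.0480)
τ = I·(Δω/dt) + ω₀×(Iω₀) = (0.0300, 0.0600, -0.1600)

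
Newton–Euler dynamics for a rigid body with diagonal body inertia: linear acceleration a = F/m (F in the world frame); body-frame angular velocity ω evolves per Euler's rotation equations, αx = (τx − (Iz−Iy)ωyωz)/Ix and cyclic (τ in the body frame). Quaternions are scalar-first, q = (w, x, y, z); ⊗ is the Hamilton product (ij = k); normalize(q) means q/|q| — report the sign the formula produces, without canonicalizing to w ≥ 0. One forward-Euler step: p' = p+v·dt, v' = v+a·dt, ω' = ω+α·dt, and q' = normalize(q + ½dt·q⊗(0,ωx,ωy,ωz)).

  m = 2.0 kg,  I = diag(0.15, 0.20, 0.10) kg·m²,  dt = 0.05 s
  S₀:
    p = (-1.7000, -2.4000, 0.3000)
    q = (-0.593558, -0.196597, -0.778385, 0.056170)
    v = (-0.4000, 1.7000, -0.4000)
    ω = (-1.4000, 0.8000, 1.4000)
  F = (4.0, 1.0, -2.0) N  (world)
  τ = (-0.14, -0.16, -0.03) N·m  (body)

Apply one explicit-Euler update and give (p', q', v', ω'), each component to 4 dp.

p' = (-1.7200, -2.3150, 0.2800)
q' = (-0.5860, -0.2039, -0.7842, 0.0042)
v' = (-0.3000, 1.7250, -0.4500)
ω' = (-1.4093, 0.7845, 1.4130)

ω×(Iω) gyroscopic = (-0.1120, -0.0980, -0.0560)
(τ − ω×Iω)/I = (-0.1867, -0.3100, 0.2600)
new body rate ω' = (-1.4093, 0.7845, 1.4130)
2q̇ = q⊗(0,ω) = (0.2688342, -0.3036938, -0.2782486, -2.0779978)
q + ½dt·q⊗(0,ω), renormalized = (-0.5860, -0.2039, -0.7842, 0.0042)
p + v·dt = (-1.7200, -2.3150, 0.2800)
v' = v + a·dt = (-0.3000, 1.7250, -0.4500)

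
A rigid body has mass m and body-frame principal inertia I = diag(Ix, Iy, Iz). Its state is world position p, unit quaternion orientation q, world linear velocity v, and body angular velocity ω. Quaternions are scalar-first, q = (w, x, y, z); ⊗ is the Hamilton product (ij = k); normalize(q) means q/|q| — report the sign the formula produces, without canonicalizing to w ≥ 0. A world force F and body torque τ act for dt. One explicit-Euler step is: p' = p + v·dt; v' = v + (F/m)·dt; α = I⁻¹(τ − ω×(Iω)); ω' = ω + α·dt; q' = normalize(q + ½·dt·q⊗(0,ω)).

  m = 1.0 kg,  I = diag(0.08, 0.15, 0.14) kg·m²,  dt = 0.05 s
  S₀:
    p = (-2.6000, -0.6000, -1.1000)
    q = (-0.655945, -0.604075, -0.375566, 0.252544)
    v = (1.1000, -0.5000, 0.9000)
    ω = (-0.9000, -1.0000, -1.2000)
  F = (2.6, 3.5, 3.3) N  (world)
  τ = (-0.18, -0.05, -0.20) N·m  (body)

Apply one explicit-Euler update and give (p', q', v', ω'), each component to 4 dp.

linear accel F/m = (2.6000, 3.5000, 3.3000)
new position p' = (-2.5450, -0.6250, -1.0550)
v + (F/m)dt = (1.2300, -0.3250, 1.0650)
angular accel α = (-2.1000, 0.0987, -1.8786)
ω + α·dt = (-1.0050, -0.9951, -1.2939)
Hamilton product q⊗(0,ω) = (-0.6161807, 1.2935737, -0.2962346, 1.0531996)
q' = normalize(q + ½dt·q⊗(0,ω)) = (-0.6707, -0.5712, -0.3826, 0.2786)

p' = (-2.5450, -0.6250, -1.0550)
q' = (-0.6707, -0.5712, -0.3826, 0.2786)
v' = (1.2300, -0.3250, 1.0650)
ω' = (-1.0050, -0.9951, -1.2939)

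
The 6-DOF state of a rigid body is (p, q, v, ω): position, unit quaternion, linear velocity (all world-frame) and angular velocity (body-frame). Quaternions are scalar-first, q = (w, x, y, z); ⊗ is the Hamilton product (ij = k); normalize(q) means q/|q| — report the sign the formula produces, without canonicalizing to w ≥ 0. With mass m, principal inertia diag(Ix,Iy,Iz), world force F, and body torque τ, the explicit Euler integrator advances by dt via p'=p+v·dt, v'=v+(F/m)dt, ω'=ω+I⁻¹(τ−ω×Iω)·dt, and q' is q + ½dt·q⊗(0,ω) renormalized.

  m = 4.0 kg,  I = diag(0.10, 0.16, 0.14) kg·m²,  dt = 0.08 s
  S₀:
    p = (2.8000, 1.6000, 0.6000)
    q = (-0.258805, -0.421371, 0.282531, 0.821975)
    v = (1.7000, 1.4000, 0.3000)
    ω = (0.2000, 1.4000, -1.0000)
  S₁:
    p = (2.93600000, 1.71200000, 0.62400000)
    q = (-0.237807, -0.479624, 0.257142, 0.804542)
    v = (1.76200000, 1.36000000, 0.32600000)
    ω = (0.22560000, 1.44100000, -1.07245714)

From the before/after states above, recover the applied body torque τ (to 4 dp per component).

τ = (0.0600, 0.0900, -0.1100)

Δω = ω₁−ω₀ = (0.02560000, 0.04100000, -0.07245714)
τ = I·(Δω/dt) + ω₀×(Iω₀) = (0.0600, 0.0900, -0.1100)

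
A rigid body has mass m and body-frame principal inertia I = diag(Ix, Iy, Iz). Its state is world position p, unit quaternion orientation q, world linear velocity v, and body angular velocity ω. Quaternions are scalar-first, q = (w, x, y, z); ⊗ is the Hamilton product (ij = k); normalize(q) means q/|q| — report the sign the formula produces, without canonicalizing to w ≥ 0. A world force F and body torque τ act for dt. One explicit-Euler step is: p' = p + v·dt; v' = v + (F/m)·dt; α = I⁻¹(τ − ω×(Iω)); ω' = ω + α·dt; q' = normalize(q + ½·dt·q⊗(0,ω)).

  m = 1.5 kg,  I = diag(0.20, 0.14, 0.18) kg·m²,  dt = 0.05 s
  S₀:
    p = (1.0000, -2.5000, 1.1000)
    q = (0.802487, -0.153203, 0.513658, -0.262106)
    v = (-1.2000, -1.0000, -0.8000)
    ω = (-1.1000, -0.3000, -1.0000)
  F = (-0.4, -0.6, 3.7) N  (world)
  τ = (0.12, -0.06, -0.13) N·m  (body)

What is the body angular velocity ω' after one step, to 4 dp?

ω' = (-1.0730, -0.3293, -1.0306)

ω×(Iω) gyroscopic = (0.0120, 0.0220, -0.0198)
(τ − ω×Iω)/I = (0.5400, -0.5857, -0.6122)
ω' = ω + α·dt = (-1.0730, -0.3293, -1.0306)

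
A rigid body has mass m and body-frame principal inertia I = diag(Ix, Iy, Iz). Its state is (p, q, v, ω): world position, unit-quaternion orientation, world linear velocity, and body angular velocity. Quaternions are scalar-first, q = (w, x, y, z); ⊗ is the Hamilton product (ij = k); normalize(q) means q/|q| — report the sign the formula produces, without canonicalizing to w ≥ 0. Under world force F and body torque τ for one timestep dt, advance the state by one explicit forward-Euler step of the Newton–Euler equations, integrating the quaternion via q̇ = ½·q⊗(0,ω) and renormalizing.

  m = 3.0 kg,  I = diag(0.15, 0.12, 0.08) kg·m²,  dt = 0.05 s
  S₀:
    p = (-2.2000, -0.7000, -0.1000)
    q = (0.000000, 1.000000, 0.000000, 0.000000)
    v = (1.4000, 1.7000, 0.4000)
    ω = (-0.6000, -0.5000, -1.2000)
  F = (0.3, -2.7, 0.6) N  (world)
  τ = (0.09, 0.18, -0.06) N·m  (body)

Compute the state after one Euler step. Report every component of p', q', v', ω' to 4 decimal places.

p' = (-2.1300, -0.6150, -0.0800)
q' = (0.0150, 0.9994, 0.0300, -0.0125)
v' = (1.4050, 1.6550, 0.4100)
ω' = (-0.5620, -0.4460, -1.2319)

ω×(Iω) gyroscopic = (-0.0240, 0.0504, -0.0090)
angular accel α = (0.7600, 1.0800, -0.6375)
ω + α·dt = (-0.5620, -0.4460, -1.2319)
q⊗(0,ω) = (0.6000000, 0.0000000, 1.2000000, -0.5000000)
q + ½dt·q⊗(0,ω), renormalized = (0.0150, 0.9994, 0.0300, -0.0125)
p + v·dt = (-2.1300, -0.6150, -0.0800)
v' = v + a·dt = (1.4050, 1.6550, 0.4100)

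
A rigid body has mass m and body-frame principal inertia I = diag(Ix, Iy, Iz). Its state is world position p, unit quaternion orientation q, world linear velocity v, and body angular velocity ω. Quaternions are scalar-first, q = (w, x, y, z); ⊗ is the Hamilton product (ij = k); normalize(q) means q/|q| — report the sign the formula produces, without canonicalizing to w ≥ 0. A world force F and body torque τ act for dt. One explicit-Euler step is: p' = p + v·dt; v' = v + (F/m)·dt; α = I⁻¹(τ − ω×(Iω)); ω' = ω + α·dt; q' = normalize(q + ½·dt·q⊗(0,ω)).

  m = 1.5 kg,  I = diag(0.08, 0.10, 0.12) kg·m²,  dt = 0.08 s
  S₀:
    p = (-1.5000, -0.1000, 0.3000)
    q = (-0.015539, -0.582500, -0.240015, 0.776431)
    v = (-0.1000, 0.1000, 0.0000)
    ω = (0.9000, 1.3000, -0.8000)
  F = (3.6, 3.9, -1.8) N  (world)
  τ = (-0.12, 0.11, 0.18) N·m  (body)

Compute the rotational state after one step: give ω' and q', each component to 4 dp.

gyro term ω×Iω = (-0.0208, 0.0288, 0.0234)
angular accel α = (-1.2400, 0.8120, 1.3050)
new body rate ω' = (0.8008, 1.3650, -0.6956)
2q̇ = q⊗(0,ω) = (1.4574143, -0.8313334, 0.2125872, -0.5288053)
q + ½dt·q⊗(0,ω), renormalized = (0.0427, -0.6142, -0.2309, 0.7534)

ω' = (0.8008, 1.3650, -0.6956)
q' = (0.0427, -0.6142, -0.2309, 0.7534)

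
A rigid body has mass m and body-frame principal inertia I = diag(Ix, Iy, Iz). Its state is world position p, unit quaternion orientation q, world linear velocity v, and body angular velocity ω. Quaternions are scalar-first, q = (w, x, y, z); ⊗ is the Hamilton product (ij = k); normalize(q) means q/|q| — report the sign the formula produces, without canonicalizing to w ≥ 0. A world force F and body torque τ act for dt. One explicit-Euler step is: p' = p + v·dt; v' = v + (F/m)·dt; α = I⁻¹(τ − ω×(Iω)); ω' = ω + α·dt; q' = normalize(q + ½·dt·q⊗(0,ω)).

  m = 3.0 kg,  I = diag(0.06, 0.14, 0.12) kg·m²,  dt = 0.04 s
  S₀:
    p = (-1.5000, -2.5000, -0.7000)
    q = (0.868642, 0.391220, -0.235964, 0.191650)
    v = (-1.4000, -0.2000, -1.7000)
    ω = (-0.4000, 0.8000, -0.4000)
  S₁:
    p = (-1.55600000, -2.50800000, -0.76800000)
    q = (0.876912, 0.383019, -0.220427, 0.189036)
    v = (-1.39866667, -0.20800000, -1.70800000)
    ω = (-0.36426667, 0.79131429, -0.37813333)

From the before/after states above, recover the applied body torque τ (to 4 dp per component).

Δω = ω₁−ω₀ = (0.03573333, -0.00868571, 0.02186667)
τ = I·(Δω/dt) + ω₀×(Iω₀) = (0.0600, -0.0400, 0.0400)

τ = (0.0600, -0.0400, 0.0400)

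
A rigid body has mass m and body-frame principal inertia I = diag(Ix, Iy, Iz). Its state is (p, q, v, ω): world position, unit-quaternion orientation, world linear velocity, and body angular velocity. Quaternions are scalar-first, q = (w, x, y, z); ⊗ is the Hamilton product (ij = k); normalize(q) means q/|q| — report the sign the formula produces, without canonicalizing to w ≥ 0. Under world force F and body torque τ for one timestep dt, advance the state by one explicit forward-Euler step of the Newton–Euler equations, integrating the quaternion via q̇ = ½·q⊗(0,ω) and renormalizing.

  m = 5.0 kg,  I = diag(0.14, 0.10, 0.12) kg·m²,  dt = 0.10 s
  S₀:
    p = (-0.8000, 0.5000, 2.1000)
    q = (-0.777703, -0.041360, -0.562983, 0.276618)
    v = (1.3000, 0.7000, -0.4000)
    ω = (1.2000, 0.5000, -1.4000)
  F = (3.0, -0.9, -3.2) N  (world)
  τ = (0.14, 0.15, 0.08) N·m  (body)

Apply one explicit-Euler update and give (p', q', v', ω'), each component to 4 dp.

p' = p + v·dt = (-0.6700, 0.5700, 2.0600)
v + (F/m)dt = (1.3600, 0.6820, -0.4640)
precession coupling ω×(Iω) = (-0.0140, -0.0336, -0.0240)
angular accel α = (1.1000, 1.8360, 0.8667)
new body rate ω' = (1.3100, 0.6836, -1.3133)
2q̇ = q⊗(0,ω) = (0.7183887, -0.2833764, -0.1148139, 1.7436838)
q' = normalize(q + ½dt·q⊗(0,ω)) = (-0.7384, -0.0553, -0.5661, 0.3622)

p' = (-0.6700, 0.5700, 2.0600)
q' = (-0.7384, -0.0553, -0.5661, 0.3622)
v' = (1.3600, 0.6820, -0.4640)
ω' = (1.3100, 0.6836, -1.3133)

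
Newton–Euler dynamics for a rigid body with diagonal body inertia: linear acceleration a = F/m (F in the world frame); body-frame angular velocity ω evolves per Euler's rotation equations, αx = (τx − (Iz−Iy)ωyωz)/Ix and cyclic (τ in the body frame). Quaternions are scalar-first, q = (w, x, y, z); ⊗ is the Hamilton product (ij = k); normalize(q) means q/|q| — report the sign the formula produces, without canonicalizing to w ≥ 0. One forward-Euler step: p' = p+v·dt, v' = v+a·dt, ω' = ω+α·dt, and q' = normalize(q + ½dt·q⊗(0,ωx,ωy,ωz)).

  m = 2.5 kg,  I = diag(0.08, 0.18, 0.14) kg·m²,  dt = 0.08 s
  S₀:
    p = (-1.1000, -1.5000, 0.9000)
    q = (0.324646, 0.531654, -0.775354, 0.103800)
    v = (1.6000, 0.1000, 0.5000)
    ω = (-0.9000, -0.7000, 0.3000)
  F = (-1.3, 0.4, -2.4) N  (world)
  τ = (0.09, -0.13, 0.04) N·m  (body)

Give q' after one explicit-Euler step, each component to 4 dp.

2q̇ = q⊗(0,ω) = (-0.0953992, -0.4521276, -0.4801684, -0.9725826)
q + ½dt·q⊗(0,ω), renormalized = (0.3205, 0.5130, -0.7937, 0.0648)

q' = (0.3205, 0.5130, -0.7937, 0.0648)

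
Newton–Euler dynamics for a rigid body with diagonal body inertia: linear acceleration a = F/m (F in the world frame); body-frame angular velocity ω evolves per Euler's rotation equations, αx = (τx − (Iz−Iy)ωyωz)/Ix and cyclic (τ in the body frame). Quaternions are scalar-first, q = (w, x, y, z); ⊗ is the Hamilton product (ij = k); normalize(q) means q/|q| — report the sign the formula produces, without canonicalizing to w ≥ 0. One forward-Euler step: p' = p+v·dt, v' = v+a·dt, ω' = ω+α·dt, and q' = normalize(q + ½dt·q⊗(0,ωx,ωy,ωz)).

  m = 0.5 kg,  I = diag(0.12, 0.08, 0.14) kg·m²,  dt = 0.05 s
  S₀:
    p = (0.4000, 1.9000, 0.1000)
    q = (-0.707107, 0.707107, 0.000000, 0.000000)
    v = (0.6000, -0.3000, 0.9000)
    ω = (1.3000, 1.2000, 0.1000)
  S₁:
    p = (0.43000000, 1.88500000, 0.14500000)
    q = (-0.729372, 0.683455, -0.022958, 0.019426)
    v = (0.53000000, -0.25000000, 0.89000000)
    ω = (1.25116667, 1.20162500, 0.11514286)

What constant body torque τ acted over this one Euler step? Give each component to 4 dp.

τ = (-0.1100, 0.0000, -0.0200)

rate change Δω = (-0.04883333, 0.00162500, 0.01514286)
ω₀×(Iω₀) = (0.0072, -0.0026, -0.0624)
τ = I·(Δω/dt) + ω₀×(Iω₀) = (-0.1100, 0.0000, -0.0200)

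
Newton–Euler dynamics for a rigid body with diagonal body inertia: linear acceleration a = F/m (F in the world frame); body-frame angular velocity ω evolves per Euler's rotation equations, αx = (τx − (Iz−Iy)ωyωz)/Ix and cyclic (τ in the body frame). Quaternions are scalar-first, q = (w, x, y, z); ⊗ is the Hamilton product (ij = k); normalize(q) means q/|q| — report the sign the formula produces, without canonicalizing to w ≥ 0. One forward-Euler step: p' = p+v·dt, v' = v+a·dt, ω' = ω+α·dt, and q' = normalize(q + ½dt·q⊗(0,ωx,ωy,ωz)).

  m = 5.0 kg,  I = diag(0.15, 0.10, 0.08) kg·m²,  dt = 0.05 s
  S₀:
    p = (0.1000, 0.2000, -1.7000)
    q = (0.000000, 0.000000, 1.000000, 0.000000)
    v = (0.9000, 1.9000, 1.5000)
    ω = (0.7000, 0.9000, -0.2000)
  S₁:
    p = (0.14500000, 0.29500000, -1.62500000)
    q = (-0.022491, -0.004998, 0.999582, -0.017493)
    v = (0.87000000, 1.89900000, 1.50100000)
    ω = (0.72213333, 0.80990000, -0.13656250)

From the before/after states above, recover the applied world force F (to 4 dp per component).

v₁ − v₀ = (-0.03000000, -0.00100000, 0.00100000)
F = m·Δv/dt = (-3.0000, -0.1000, 0.1000)

F = (-3.0000, -0.1000, 0.1000)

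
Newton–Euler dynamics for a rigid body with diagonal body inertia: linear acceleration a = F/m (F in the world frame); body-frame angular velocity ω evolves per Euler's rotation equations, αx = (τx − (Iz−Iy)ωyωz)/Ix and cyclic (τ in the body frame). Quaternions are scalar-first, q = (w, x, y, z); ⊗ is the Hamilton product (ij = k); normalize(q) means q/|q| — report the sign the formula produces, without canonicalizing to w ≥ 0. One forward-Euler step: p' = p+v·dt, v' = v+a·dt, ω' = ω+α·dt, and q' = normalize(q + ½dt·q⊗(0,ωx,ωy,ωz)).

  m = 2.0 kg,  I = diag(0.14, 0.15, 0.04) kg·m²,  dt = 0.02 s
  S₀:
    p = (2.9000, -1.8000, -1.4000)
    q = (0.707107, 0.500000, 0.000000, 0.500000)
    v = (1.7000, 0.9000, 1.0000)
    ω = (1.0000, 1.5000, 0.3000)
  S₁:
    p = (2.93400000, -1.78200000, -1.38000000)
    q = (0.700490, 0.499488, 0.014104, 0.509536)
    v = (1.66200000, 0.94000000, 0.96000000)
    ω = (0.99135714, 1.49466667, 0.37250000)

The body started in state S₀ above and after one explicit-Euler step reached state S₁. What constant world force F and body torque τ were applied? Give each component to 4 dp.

velocity change Δv = (-0.03800000, 0.04000000, -0.04000000)
m·(v₁−v₀)/dt = (-3.8000, 4.0000, -4.0000)
ω₁ − ω₀ = (-0.00864286, -0.00533333, 0.07250000)
precession coupling = (-0.0495, 0.0300, 0.0150)
applied torque τ = (-0.1100, -0.0100, 0.1600)

F = (-3.8000, 4.0000, -4.0000)
τ = (-0.1100, -0.0100, 0.1600)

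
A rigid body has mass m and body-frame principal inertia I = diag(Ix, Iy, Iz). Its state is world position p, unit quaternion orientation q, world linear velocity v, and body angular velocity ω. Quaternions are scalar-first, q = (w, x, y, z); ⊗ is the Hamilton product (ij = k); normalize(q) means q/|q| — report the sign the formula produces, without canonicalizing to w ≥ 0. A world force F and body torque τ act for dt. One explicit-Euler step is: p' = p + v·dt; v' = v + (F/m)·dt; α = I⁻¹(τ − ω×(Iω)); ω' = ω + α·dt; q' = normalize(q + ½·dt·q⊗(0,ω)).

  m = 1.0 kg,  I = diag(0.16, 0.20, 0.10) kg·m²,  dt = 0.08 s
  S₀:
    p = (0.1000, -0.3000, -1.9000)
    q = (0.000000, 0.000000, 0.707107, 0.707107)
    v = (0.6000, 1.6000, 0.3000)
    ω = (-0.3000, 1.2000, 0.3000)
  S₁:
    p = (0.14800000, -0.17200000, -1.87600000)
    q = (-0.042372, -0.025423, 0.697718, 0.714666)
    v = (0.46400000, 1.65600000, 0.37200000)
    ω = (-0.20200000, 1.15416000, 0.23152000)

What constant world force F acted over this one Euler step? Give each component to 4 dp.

velocity change Δv = (-0.13600000, 0.05600000, 0.07200000)
m·(v₁−v₀)/dt = (-1.7000, 0.7000, 0.9000)

F = (-1.7000, 0.7000, 0.9000)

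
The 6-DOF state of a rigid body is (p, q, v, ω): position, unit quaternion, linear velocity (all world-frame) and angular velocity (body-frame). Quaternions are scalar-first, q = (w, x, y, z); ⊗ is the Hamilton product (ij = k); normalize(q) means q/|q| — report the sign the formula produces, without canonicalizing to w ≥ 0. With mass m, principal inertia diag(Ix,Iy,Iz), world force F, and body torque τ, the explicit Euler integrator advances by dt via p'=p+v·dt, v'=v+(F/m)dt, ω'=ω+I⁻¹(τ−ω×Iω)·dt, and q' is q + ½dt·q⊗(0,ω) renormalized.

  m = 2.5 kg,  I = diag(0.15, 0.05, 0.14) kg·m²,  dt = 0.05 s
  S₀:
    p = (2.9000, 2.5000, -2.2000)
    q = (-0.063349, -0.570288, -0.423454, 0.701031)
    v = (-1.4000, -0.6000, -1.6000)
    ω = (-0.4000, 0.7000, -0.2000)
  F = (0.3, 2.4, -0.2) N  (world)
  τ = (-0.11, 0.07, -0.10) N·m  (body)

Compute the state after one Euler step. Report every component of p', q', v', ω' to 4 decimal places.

p' = (2.8300, 2.4700, -2.2800)
q' = (-0.0581, -0.5797, -0.4343, 0.6870)
v' = (-1.3940, -0.5520, -1.6040)
ω' = (-0.4325, 0.7692, -0.2457)

new position p' = (2.8300, 2.4700, -2.2800)
new velocity v' = (-1.3940, -0.5520, -1.6040)
gyro term ω×Iω = (-0.0126, 0.0008, 0.0280)
α = I⁻¹(τ − ω×Iω) = (-0.6493, 1.3840, -0.9143)
new body rate ω' = (-0.4325, 0.7692, -0.2457)
2q̇ = q⊗(0,ω) = (0.2085088, -0.3806913, -0.4388143, -0.5559134)
q + ½dt·q⊗(0,ω), renormalized = (-0.0581, -0.5797, -0.4343, 0.6870)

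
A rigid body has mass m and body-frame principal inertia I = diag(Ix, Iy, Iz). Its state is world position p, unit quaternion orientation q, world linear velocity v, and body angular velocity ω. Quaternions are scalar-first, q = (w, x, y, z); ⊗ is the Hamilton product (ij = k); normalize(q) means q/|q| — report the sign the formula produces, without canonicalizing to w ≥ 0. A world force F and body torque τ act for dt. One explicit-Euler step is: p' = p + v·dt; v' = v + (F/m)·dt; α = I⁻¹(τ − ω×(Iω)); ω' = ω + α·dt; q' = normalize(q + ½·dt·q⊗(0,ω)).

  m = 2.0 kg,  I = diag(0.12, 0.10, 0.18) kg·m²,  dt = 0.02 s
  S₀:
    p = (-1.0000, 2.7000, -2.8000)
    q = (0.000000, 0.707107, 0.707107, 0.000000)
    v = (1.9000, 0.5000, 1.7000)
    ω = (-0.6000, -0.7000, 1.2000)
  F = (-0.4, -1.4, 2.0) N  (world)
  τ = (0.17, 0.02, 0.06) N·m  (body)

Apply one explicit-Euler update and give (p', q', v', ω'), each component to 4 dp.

precession coupling ω×(Iω) = (-0.0672, 0.0432, -0.0084)
angular accel α = (1.9767, -0.2320, 0.3800)
ω' = ω + α·dt = (-0.5605, -0.7046, 1.2076)
q⊗(0,ω) = (0.9192391, 0.8485284, -0.8485284, -0.0707107)
updated quaternion q' = (0.0092, 0.7155, 0.6985, -0.0007)
new position p' = (-0.9620, 2.7100, -2.7660)
v + (F/m)dt = (1.8960, 0.4860, 1.7200)

p' = (-0.9620, 2.7100, -2.7660)
q' = (0.0092, 0.7155, 0.6985, -0.0007)
v' = (1.8960, 0.4860, 1.7200)
ω' = (-0.5605, -0.7046, 1.2076)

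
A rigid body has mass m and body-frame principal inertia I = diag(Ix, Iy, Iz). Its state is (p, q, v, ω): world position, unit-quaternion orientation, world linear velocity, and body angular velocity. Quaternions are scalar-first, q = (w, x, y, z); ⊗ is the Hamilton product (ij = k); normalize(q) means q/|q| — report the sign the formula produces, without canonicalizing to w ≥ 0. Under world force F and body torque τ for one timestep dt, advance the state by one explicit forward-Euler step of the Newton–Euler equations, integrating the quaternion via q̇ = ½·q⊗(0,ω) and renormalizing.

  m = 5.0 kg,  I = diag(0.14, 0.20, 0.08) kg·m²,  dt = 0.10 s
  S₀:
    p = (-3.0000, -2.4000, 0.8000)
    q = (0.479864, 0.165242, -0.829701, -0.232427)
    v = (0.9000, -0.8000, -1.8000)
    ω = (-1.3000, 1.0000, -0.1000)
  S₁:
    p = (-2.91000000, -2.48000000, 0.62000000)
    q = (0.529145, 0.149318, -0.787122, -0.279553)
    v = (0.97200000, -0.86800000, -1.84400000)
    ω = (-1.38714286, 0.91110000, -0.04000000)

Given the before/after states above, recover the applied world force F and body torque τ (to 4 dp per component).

F = (3.6000, -3.4000, -2.2000)
τ = (-0.1100, -0.1700, -0.0300)

v₁ − v₀ = (0.07200000, -0.06800000, -0.04400000)
applied force F = (3.6000, -3.4000, -2.2000)
ω₁ − ω₀ = (-0.08714286, -0.08890000, 0.06000000)
I·α + gyro = (-0.1100, -0.1700, -0.0300)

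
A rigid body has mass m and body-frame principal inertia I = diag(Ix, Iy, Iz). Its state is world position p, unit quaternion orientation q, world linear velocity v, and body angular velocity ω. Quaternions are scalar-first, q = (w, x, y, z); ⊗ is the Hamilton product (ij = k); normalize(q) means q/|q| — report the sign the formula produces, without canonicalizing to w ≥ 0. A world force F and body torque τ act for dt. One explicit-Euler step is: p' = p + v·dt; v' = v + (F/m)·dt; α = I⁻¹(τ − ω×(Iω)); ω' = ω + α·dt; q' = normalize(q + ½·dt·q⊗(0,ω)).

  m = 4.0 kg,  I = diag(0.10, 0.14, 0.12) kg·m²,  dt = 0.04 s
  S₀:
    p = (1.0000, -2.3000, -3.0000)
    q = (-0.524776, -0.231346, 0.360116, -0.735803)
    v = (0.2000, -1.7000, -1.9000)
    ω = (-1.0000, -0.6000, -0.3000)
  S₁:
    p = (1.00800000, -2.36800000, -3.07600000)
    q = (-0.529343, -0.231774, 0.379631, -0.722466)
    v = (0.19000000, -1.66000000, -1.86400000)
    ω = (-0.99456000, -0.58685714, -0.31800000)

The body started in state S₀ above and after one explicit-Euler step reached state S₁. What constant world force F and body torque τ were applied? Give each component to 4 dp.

Δω = ω₁−ω₀ = (0.00544000, 0.01314286, -0.01800000)
gyro term ω₀×Iω₀ = (-0.0036, -0.0060, 0.0240)
τ = I·(Δω/dt) + ω₀×(Iω₀) = (0.0100, 0.0400, -0.0300)
Δv = v₁−v₀ = (-0.01000000, 0.04000000, 0.03600000)
F = m·Δv/dt = (-1.0000, 4.0000, 3.6000)

F = (-1.0000, 4.0000, 3.6000)
τ = (0.0100, 0.0400, -0.0300)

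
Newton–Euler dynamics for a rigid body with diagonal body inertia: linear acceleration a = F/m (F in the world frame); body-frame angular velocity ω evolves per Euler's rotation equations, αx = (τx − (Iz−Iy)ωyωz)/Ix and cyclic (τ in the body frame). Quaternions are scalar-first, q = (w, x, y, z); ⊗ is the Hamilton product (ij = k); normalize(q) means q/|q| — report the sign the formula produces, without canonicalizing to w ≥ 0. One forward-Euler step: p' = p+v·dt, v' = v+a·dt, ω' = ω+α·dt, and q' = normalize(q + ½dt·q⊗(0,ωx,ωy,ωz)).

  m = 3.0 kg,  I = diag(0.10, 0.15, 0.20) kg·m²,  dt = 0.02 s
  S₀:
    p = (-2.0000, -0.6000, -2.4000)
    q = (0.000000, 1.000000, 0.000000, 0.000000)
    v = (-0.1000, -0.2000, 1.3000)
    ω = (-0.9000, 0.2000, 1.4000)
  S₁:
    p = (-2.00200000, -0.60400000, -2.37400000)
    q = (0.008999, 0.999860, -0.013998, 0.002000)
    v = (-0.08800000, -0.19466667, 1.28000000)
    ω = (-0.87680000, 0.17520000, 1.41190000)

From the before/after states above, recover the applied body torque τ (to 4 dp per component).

rate change Δω = (0.02320000, -0.02480000, 0.01190000)
applied torque τ = (0.1300, -0.0600, 0.1100)

τ = (0.1300, -0.0600, 0.1100)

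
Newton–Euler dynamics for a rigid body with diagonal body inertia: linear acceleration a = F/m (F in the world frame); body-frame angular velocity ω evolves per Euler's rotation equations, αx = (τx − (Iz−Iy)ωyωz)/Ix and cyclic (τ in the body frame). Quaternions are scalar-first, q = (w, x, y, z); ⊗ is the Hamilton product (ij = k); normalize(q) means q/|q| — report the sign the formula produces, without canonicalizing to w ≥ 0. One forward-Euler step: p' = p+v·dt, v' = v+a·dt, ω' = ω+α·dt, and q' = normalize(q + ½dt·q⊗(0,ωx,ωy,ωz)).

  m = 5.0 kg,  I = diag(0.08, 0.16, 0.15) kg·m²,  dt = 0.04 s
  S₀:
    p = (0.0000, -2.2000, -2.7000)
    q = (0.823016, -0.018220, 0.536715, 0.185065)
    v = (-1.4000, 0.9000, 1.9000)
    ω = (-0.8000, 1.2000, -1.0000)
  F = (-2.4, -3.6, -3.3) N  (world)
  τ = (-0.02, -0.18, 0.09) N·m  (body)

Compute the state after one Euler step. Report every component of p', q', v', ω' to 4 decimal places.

a = (-0.4800, -0.7200, -0.6600)
new position p' = (-0.0560, -2.1640, -2.6240)
v + (F/m)dt = (-1.4192, 0.8712, 1.8736)
gyro term ω×Iω = (0.0120, -0.0560, -0.0768)
angular accel α = (-0.4000, -0.7750, 1.1120)
new body rate ω' = (-0.8160, 1.1690, -0.9555)
2q̇ = q⊗(0,ω) = (-0.4735690, -1.4172058, 0.8213472, -0.4155080)
q' = normalize(q + ½dt·q⊗(0,ω)) = (0.8130, -0.0465, 0.5528, 0.1766)

p' = (-0.0560, -2.1640, -2.6240)
q' = (0.8130, -0.0465, 0.5528, 0.1766)
v' = (-1.4192, 0.8712, 1.8736)
ω' = (-0.8160, 1.1690, -0.9555)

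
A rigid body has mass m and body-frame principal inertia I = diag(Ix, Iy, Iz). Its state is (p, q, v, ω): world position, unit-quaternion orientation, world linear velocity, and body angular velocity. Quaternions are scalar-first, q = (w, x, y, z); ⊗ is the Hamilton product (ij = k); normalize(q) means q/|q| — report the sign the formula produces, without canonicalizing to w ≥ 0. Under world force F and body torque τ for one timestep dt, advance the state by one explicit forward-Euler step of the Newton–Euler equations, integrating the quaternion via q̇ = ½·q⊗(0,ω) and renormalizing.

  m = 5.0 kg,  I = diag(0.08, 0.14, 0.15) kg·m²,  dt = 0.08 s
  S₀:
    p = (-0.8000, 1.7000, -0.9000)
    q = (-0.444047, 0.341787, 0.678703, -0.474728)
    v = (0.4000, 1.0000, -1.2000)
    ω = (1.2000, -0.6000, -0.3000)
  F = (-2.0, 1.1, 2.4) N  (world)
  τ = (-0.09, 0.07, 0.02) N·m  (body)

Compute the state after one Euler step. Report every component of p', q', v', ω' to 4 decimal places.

p' = (-0.7680, 1.7800, -0.9960)
q' = (-0.4492, 0.3005, 0.6697, -0.5094)
v' = (0.3680, 1.0176, -1.1616)
ω' = (1.1082, -0.5744, -0.2663)

α = I⁻¹(τ − ω×Iω) = (-1.1475, 0.3200, 0.4213)
ω + α·dt = (1.1082, -0.5744, -0.2663)
q⊗(0,ω) = (-0.1453410, -1.0213041, -0.2007093, -0.8863017)
q' = normalize(q + ½dt·q⊗(0,ω)) = (-0.4492, 0.3005, 0.6697, -0.5094)
new position p' = (-0.7680, 1.7800, -0.9960)
v + (F/m)dt = (0.3680, 1.0176, -1.1616)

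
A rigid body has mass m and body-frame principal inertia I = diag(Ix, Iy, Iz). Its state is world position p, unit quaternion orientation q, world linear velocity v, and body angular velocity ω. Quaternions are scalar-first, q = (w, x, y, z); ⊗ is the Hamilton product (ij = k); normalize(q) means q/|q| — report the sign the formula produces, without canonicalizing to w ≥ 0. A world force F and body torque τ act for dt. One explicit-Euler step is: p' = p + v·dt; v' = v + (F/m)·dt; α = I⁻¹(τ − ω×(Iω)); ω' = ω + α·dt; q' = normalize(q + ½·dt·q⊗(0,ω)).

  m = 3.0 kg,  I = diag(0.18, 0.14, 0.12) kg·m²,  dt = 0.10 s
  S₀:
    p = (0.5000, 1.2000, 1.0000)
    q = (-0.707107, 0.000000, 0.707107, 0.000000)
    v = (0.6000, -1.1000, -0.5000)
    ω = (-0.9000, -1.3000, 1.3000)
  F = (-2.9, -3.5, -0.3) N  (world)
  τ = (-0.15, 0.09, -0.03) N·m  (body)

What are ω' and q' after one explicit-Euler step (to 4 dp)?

precession coupling ω×(Iω) = (0.0338, -0.0702, -0.0468)
α = I⁻¹(τ − ω×Iω) = (-1.0211, 1.1443, 0.1400)
new body rate ω' = (-1.0021, -1.1856, 1.3140)
Hamilton product q⊗(0,ω) = (0.9192391, 1.5556354, 0.9192391, -0.2828428)
updated quaternion q' = (-0.6577, 0.0774, 0.7492, -0.0141)

ω' = (-1.0021, -1.1856, 1.3140)
q' = (-0.6577, 0.0774, 0.7492, -0.0141)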